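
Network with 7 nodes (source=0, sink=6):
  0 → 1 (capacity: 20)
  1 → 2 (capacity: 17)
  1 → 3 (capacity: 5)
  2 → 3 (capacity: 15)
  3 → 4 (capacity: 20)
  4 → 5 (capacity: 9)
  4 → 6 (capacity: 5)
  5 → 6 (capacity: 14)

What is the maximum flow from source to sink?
Maximum flow = 14

Max flow: 14

Flow assignment:
  0 → 1: 14/20
  1 → 2: 9/17
  1 → 3: 5/5
  2 → 3: 9/15
  3 → 4: 14/20
  4 → 5: 9/9
  4 → 6: 5/5
  5 → 6: 9/14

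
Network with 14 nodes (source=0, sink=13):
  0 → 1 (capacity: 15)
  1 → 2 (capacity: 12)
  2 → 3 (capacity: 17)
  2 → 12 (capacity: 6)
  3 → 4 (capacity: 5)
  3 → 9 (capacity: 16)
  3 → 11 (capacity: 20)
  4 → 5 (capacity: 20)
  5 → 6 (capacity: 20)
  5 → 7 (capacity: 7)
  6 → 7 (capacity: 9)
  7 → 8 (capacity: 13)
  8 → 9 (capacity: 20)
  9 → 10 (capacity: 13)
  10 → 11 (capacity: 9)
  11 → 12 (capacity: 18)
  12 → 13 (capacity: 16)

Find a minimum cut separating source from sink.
Min cut value = 12, edges: (1,2)

Min cut value: 12
Partition: S = [0, 1], T = [2, 3, 4, 5, 6, 7, 8, 9, 10, 11, 12, 13]
Cut edges: (1,2)

By max-flow min-cut theorem, max flow = min cut = 12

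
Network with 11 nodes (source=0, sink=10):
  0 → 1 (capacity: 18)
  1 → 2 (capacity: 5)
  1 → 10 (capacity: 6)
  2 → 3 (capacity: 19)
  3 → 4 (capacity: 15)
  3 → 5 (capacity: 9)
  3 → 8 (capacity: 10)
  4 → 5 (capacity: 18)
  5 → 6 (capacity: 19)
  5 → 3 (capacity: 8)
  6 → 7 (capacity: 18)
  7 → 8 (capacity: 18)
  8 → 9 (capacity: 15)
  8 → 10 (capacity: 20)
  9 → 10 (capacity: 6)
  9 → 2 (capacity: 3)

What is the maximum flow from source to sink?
Maximum flow = 11

Max flow: 11

Flow assignment:
  0 → 1: 11/18
  1 → 2: 5/5
  1 → 10: 6/6
  2 → 3: 5/19
  3 → 8: 5/10
  8 → 10: 5/20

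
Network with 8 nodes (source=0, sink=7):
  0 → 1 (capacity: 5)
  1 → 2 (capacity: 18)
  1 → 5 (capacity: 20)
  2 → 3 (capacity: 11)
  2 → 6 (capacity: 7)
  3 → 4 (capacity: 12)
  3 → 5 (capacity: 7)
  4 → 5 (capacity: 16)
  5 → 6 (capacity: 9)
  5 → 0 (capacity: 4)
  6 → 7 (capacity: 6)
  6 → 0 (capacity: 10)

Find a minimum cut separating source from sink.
Min cut value = 5, edges: (0,1)

Min cut value: 5
Partition: S = [0], T = [1, 2, 3, 4, 5, 6, 7]
Cut edges: (0,1)

By max-flow min-cut theorem, max flow = min cut = 5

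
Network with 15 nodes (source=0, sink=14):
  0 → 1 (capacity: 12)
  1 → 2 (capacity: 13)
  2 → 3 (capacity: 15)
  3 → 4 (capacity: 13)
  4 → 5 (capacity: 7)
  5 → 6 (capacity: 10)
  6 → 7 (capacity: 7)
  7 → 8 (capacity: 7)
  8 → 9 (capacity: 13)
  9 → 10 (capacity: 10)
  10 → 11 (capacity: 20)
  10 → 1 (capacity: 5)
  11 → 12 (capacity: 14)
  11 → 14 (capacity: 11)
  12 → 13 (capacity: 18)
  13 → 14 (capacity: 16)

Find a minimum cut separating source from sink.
Min cut value = 7, edges: (7,8)

Min cut value: 7
Partition: S = [0, 1, 2, 3, 4, 5, 6, 7], T = [8, 9, 10, 11, 12, 13, 14]
Cut edges: (7,8)

By max-flow min-cut theorem, max flow = min cut = 7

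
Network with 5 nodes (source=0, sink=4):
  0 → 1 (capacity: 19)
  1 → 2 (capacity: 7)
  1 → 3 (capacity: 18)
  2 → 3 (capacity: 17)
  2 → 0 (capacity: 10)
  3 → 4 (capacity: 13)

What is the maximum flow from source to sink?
Maximum flow = 13

Max flow: 13

Flow assignment:
  0 → 1: 14/19
  1 → 2: 1/7
  1 → 3: 13/18
  2 → 0: 1/10
  3 → 4: 13/13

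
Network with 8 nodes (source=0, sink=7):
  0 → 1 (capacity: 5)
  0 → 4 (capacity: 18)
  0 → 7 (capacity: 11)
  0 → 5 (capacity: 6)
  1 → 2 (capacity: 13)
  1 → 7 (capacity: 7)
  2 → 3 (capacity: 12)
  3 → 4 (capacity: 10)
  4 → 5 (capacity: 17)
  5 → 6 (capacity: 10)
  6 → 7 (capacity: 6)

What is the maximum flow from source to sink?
Maximum flow = 22

Max flow: 22

Flow assignment:
  0 → 1: 5/5
  0 → 4: 6/18
  0 → 7: 11/11
  1 → 7: 5/7
  4 → 5: 6/17
  5 → 6: 6/10
  6 → 7: 6/6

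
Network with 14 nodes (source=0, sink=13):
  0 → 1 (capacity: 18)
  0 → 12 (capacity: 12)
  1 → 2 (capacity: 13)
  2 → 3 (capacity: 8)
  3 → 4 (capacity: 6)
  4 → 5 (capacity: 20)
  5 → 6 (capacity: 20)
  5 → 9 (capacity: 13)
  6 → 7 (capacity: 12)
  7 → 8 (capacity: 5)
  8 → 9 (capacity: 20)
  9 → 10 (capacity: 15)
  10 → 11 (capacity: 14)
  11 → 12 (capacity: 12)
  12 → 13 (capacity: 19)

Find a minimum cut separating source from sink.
Min cut value = 18, edges: (0,12), (3,4)

Min cut value: 18
Partition: S = [0, 1, 2, 3], T = [4, 5, 6, 7, 8, 9, 10, 11, 12, 13]
Cut edges: (0,12), (3,4)

By max-flow min-cut theorem, max flow = min cut = 18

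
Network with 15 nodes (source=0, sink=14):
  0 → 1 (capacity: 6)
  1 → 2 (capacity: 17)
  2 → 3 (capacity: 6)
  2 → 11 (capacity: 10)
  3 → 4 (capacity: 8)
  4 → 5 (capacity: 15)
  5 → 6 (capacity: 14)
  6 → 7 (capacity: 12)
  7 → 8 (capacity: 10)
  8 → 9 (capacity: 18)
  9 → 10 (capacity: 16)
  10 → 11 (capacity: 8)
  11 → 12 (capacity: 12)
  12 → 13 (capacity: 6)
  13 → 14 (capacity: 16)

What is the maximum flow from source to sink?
Maximum flow = 6

Max flow: 6

Flow assignment:
  0 → 1: 6/6
  1 → 2: 6/17
  2 → 11: 6/10
  11 → 12: 6/12
  12 → 13: 6/6
  13 → 14: 6/16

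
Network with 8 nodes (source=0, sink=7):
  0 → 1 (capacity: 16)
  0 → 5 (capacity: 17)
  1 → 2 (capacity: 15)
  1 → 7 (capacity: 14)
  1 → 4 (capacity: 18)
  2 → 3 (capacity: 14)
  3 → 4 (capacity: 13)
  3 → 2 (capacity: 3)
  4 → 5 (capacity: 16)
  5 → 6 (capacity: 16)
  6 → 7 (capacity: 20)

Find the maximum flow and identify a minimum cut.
Max flow = 30, Min cut edges: (1,7), (5,6)

Maximum flow: 30
Minimum cut: (1,7), (5,6)
Partition: S = [0, 1, 2, 3, 4, 5], T = [6, 7]

Max-flow min-cut theorem verified: both equal 30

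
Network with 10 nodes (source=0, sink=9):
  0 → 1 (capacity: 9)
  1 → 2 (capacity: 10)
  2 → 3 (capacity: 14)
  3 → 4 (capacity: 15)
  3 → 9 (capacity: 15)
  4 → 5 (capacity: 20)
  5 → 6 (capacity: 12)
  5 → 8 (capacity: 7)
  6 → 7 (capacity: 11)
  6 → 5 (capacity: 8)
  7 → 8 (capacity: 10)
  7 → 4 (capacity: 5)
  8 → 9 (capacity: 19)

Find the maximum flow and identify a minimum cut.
Max flow = 9, Min cut edges: (0,1)

Maximum flow: 9
Minimum cut: (0,1)
Partition: S = [0], T = [1, 2, 3, 4, 5, 6, 7, 8, 9]

Max-flow min-cut theorem verified: both equal 9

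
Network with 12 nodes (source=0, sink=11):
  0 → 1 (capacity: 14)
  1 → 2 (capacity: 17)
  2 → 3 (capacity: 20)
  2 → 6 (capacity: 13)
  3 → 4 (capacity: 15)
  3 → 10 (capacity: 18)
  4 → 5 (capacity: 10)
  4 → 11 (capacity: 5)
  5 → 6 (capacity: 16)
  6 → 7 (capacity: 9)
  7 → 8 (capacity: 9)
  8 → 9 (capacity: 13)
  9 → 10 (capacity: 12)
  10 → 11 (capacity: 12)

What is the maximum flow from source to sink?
Maximum flow = 14

Max flow: 14

Flow assignment:
  0 → 1: 14/14
  1 → 2: 14/17
  2 → 3: 14/20
  3 → 4: 5/15
  3 → 10: 9/18
  4 → 11: 5/5
  10 → 11: 9/12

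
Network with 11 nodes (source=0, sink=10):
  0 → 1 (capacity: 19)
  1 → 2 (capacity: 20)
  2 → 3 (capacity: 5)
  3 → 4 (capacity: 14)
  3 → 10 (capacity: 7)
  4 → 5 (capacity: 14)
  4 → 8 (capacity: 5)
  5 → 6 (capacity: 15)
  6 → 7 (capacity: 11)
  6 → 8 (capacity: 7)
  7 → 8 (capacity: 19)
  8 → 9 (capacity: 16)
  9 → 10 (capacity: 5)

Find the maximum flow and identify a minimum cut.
Max flow = 5, Min cut edges: (2,3)

Maximum flow: 5
Minimum cut: (2,3)
Partition: S = [0, 1, 2], T = [3, 4, 5, 6, 7, 8, 9, 10]

Max-flow min-cut theorem verified: both equal 5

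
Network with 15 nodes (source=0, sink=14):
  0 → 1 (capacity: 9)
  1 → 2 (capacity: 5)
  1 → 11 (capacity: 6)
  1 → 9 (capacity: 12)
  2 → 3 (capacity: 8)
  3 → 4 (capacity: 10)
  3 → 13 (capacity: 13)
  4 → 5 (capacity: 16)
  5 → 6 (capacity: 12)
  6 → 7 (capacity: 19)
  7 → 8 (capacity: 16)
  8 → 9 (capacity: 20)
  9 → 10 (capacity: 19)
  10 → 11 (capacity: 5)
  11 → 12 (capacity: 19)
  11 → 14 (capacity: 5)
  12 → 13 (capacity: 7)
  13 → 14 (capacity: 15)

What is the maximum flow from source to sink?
Maximum flow = 9

Max flow: 9

Flow assignment:
  0 → 1: 9/9
  1 → 2: 3/5
  1 → 11: 6/6
  2 → 3: 3/8
  3 → 13: 3/13
  11 → 12: 1/19
  11 → 14: 5/5
  12 → 13: 1/7
  13 → 14: 4/15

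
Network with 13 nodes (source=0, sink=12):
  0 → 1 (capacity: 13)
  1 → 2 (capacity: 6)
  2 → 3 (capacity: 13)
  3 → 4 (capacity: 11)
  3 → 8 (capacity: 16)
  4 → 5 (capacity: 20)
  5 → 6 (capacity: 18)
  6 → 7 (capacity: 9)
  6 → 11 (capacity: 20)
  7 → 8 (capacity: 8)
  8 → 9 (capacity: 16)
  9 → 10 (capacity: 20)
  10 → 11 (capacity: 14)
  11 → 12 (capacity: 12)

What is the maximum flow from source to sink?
Maximum flow = 6

Max flow: 6

Flow assignment:
  0 → 1: 6/13
  1 → 2: 6/6
  2 → 3: 6/13
  3 → 4: 6/11
  4 → 5: 6/20
  5 → 6: 6/18
  6 → 11: 6/20
  11 → 12: 6/12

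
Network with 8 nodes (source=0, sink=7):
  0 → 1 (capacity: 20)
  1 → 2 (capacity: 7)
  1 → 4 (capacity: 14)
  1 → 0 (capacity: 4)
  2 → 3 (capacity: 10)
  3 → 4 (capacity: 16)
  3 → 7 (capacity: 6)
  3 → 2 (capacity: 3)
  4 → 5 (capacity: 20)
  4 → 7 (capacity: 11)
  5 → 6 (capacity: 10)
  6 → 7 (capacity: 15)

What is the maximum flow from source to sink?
Maximum flow = 20

Max flow: 20

Flow assignment:
  0 → 1: 20/20
  1 → 2: 6/7
  1 → 4: 14/14
  2 → 3: 6/10
  3 → 7: 6/6
  4 → 5: 3/20
  4 → 7: 11/11
  5 → 6: 3/10
  6 → 7: 3/15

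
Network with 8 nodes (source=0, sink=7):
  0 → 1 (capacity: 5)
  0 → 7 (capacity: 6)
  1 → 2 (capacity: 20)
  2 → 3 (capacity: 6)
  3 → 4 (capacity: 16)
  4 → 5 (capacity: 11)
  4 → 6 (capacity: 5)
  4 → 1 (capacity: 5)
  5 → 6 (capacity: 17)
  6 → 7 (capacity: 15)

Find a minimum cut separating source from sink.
Min cut value = 11, edges: (0,1), (0,7)

Min cut value: 11
Partition: S = [0], T = [1, 2, 3, 4, 5, 6, 7]
Cut edges: (0,1), (0,7)

By max-flow min-cut theorem, max flow = min cut = 11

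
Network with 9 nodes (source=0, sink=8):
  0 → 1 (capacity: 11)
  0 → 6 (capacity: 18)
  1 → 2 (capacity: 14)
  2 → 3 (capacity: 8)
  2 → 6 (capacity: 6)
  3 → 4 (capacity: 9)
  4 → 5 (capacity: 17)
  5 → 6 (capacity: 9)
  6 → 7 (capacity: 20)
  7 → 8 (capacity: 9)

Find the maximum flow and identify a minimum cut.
Max flow = 9, Min cut edges: (7,8)

Maximum flow: 9
Minimum cut: (7,8)
Partition: S = [0, 1, 2, 3, 4, 5, 6, 7], T = [8]

Max-flow min-cut theorem verified: both equal 9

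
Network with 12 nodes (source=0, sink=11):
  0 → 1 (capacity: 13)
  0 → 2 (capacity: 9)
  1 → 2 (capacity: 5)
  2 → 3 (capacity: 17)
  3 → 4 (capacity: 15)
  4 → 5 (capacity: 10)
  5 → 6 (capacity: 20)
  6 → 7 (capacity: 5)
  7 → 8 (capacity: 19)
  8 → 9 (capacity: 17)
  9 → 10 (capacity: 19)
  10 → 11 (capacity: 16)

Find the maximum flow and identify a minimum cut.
Max flow = 5, Min cut edges: (6,7)

Maximum flow: 5
Minimum cut: (6,7)
Partition: S = [0, 1, 2, 3, 4, 5, 6], T = [7, 8, 9, 10, 11]

Max-flow min-cut theorem verified: both equal 5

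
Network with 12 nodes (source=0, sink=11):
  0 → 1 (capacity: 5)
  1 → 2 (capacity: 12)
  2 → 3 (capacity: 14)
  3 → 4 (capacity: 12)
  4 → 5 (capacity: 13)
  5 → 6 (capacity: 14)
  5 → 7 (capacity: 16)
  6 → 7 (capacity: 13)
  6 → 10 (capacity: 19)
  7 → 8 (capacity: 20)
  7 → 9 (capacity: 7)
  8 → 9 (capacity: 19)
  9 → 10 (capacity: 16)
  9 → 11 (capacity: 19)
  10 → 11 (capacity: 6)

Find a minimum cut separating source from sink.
Min cut value = 5, edges: (0,1)

Min cut value: 5
Partition: S = [0], T = [1, 2, 3, 4, 5, 6, 7, 8, 9, 10, 11]
Cut edges: (0,1)

By max-flow min-cut theorem, max flow = min cut = 5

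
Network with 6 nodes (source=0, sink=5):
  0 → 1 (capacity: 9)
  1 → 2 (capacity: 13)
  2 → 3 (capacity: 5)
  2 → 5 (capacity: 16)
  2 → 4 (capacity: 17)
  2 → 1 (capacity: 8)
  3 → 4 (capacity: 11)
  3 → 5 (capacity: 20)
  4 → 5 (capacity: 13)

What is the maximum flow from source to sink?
Maximum flow = 9

Max flow: 9

Flow assignment:
  0 → 1: 9/9
  1 → 2: 9/13
  2 → 5: 9/16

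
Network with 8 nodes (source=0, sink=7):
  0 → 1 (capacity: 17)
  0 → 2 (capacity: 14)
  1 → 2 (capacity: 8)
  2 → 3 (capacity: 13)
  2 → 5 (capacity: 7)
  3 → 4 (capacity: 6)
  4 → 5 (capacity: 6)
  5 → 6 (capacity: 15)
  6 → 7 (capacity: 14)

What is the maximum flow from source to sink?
Maximum flow = 13

Max flow: 13

Flow assignment:
  0 → 1: 8/17
  0 → 2: 5/14
  1 → 2: 8/8
  2 → 3: 6/13
  2 → 5: 7/7
  3 → 4: 6/6
  4 → 5: 6/6
  5 → 6: 13/15
  6 → 7: 13/14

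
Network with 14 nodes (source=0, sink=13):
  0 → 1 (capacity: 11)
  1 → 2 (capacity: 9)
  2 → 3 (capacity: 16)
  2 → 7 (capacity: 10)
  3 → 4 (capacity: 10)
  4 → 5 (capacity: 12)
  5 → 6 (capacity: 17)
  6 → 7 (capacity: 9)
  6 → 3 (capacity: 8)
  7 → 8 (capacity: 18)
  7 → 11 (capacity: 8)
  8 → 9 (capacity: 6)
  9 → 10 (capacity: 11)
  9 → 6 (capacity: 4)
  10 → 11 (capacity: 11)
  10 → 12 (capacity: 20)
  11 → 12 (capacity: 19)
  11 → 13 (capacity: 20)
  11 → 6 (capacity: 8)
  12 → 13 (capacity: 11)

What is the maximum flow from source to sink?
Maximum flow = 9

Max flow: 9

Flow assignment:
  0 → 1: 9/11
  1 → 2: 9/9
  2 → 7: 9/10
  7 → 8: 1/18
  7 → 11: 8/8
  8 → 9: 1/6
  9 → 10: 1/11
  10 → 11: 1/11
  11 → 13: 9/20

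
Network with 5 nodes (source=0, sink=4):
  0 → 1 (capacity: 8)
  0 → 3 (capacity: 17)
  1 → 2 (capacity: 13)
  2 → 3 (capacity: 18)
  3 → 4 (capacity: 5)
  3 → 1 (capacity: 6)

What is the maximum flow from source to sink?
Maximum flow = 5

Max flow: 5

Flow assignment:
  0 → 1: 5/8
  1 → 2: 8/13
  2 → 3: 8/18
  3 → 4: 5/5
  3 → 1: 3/6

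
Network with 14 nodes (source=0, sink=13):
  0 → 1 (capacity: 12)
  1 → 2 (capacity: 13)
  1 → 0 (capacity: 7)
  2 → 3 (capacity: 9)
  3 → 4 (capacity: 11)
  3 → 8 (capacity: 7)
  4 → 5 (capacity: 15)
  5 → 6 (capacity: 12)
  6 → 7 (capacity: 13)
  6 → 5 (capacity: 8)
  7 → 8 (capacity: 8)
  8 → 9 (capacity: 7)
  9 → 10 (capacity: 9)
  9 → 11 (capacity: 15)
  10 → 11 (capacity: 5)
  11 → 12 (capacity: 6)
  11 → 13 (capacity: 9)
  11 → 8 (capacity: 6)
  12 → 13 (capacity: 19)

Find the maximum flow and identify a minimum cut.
Max flow = 7, Min cut edges: (8,9)

Maximum flow: 7
Minimum cut: (8,9)
Partition: S = [0, 1, 2, 3, 4, 5, 6, 7, 8], T = [9, 10, 11, 12, 13]

Max-flow min-cut theorem verified: both equal 7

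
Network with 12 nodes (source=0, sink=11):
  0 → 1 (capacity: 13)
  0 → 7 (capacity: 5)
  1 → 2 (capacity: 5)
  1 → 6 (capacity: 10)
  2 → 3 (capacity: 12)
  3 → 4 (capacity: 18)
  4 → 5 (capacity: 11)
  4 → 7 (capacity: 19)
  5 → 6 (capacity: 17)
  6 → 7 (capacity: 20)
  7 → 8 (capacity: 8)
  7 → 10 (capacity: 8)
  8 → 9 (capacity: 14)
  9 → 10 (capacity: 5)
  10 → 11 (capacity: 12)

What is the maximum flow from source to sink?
Maximum flow = 12

Max flow: 12

Flow assignment:
  0 → 1: 12/13
  1 → 2: 2/5
  1 → 6: 10/10
  2 → 3: 2/12
  3 → 4: 2/18
  4 → 7: 2/19
  6 → 7: 10/20
  7 → 8: 4/8
  7 → 10: 8/8
  8 → 9: 4/14
  9 → 10: 4/5
  10 → 11: 12/12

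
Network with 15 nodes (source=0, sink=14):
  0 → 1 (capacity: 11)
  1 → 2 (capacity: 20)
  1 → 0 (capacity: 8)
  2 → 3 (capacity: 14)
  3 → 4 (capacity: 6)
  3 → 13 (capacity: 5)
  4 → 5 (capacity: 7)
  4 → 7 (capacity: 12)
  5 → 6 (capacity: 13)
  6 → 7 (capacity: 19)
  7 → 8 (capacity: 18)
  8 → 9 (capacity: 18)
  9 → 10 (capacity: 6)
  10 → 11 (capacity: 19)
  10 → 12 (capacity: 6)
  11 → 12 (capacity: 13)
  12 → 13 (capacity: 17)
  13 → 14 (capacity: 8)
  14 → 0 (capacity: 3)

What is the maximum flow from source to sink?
Maximum flow = 8

Max flow: 8

Flow assignment:
  0 → 1: 8/11
  1 → 2: 8/20
  2 → 3: 8/14
  3 → 4: 6/6
  3 → 13: 2/5
  4 → 7: 6/12
  7 → 8: 6/18
  8 → 9: 6/18
  9 → 10: 6/6
  10 → 12: 6/6
  12 → 13: 6/17
  13 → 14: 8/8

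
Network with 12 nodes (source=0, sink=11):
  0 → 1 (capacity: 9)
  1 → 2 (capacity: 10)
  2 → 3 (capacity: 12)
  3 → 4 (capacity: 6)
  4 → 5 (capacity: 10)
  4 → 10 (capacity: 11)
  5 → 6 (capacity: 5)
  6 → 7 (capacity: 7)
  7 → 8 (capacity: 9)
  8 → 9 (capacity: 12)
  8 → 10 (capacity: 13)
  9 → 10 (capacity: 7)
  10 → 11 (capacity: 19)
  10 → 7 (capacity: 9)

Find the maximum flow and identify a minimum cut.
Max flow = 6, Min cut edges: (3,4)

Maximum flow: 6
Minimum cut: (3,4)
Partition: S = [0, 1, 2, 3], T = [4, 5, 6, 7, 8, 9, 10, 11]

Max-flow min-cut theorem verified: both equal 6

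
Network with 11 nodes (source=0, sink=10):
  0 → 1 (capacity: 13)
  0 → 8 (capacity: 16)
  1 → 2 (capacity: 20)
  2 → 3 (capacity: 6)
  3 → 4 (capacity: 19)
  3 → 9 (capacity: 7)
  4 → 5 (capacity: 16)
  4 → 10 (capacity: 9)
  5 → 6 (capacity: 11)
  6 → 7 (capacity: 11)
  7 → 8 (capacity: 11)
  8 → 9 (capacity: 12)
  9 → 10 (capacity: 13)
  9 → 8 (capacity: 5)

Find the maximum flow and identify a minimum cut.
Max flow = 18, Min cut edges: (2,3), (8,9)

Maximum flow: 18
Minimum cut: (2,3), (8,9)
Partition: S = [0, 1, 2, 5, 6, 7, 8], T = [3, 4, 9, 10]

Max-flow min-cut theorem verified: both equal 18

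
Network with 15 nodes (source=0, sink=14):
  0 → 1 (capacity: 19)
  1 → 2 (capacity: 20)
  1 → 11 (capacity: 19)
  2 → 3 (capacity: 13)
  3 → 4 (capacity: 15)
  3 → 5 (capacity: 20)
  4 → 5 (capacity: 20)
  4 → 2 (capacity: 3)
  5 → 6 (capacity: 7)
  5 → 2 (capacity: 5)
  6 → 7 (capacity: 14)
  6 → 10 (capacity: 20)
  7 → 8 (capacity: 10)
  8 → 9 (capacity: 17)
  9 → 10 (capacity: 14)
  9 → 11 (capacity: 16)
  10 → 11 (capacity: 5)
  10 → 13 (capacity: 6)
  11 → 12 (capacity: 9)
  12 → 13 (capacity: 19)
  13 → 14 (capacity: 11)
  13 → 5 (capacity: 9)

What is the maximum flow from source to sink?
Maximum flow = 11

Max flow: 11

Flow assignment:
  0 → 1: 11/19
  1 → 2: 7/20
  1 → 11: 4/19
  2 → 3: 7/13
  3 → 5: 7/20
  5 → 6: 7/7
  6 → 10: 7/20
  10 → 11: 1/5
  10 → 13: 6/6
  11 → 12: 5/9
  12 → 13: 5/19
  13 → 14: 11/11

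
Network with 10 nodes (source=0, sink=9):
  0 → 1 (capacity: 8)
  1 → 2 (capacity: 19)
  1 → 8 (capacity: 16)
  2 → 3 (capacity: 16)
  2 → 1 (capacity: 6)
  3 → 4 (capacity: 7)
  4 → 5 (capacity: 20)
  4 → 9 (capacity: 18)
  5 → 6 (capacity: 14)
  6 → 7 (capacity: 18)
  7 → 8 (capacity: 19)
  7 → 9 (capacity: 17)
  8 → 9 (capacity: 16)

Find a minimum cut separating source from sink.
Min cut value = 8, edges: (0,1)

Min cut value: 8
Partition: S = [0], T = [1, 2, 3, 4, 5, 6, 7, 8, 9]
Cut edges: (0,1)

By max-flow min-cut theorem, max flow = min cut = 8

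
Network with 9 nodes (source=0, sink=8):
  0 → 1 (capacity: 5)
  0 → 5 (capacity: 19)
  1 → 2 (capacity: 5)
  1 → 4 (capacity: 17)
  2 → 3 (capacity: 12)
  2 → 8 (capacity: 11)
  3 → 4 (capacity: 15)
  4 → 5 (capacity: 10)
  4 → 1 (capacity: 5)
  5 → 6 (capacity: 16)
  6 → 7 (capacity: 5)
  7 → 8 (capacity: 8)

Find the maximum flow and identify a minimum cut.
Max flow = 10, Min cut edges: (1,2), (6,7)

Maximum flow: 10
Minimum cut: (1,2), (6,7)
Partition: S = [0, 1, 3, 4, 5, 6], T = [2, 7, 8]

Max-flow min-cut theorem verified: both equal 10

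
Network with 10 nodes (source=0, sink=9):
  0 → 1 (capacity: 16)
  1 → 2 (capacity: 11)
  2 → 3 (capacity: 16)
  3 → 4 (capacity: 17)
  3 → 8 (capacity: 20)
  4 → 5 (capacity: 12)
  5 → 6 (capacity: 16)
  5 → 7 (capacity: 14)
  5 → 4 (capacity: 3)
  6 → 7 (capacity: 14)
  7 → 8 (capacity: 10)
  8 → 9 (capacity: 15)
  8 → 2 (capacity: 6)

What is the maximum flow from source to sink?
Maximum flow = 11

Max flow: 11

Flow assignment:
  0 → 1: 11/16
  1 → 2: 11/11
  2 → 3: 11/16
  3 → 8: 11/20
  8 → 9: 11/15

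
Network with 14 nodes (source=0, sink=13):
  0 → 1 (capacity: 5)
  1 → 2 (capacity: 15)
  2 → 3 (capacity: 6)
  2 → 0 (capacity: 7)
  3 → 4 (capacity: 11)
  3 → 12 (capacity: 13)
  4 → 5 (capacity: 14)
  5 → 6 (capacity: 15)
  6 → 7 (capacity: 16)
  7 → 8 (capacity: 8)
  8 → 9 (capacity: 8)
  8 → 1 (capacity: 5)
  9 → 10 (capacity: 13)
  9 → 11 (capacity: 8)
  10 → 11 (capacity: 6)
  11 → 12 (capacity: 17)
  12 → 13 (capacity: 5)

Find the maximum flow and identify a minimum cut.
Max flow = 5, Min cut edges: (12,13)

Maximum flow: 5
Minimum cut: (12,13)
Partition: S = [0, 1, 2, 3, 4, 5, 6, 7, 8, 9, 10, 11, 12], T = [13]

Max-flow min-cut theorem verified: both equal 5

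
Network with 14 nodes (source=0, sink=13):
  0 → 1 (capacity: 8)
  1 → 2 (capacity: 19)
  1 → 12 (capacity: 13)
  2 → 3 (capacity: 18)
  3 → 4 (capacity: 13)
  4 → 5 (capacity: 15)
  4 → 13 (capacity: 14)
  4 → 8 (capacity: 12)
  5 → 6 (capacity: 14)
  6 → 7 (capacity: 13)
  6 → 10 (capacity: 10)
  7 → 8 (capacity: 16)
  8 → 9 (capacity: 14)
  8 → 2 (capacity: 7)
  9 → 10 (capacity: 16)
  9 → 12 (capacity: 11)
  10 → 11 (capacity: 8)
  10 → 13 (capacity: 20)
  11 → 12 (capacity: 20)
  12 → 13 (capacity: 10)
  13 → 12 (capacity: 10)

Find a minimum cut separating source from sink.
Min cut value = 8, edges: (0,1)

Min cut value: 8
Partition: S = [0], T = [1, 2, 3, 4, 5, 6, 7, 8, 9, 10, 11, 12, 13]
Cut edges: (0,1)

By max-flow min-cut theorem, max flow = min cut = 8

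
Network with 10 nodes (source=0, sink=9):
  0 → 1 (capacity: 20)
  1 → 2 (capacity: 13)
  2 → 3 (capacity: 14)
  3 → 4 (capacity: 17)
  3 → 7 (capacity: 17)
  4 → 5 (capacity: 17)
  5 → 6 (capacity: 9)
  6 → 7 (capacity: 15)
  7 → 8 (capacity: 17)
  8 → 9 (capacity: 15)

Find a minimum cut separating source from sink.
Min cut value = 13, edges: (1,2)

Min cut value: 13
Partition: S = [0, 1], T = [2, 3, 4, 5, 6, 7, 8, 9]
Cut edges: (1,2)

By max-flow min-cut theorem, max flow = min cut = 13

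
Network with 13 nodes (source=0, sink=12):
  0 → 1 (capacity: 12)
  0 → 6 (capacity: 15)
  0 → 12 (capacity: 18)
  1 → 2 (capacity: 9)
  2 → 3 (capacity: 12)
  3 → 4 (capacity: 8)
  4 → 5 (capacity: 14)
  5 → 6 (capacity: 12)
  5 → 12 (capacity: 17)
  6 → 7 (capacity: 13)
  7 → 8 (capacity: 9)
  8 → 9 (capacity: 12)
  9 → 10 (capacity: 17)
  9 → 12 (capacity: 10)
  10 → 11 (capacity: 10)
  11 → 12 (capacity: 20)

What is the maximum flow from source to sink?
Maximum flow = 35

Max flow: 35

Flow assignment:
  0 → 1: 8/12
  0 → 6: 9/15
  0 → 12: 18/18
  1 → 2: 8/9
  2 → 3: 8/12
  3 → 4: 8/8
  4 → 5: 8/14
  5 → 12: 8/17
  6 → 7: 9/13
  7 → 8: 9/9
  8 → 9: 9/12
  9 → 12: 9/10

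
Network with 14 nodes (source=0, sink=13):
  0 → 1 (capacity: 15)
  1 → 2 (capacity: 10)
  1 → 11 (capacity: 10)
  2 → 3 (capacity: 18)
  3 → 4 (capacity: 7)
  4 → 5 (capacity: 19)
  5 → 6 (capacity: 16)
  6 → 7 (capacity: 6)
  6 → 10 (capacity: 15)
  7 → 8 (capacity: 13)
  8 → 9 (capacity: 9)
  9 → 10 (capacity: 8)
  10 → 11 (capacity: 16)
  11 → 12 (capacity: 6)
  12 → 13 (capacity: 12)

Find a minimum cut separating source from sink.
Min cut value = 6, edges: (11,12)

Min cut value: 6
Partition: S = [0, 1, 2, 3, 4, 5, 6, 7, 8, 9, 10, 11], T = [12, 13]
Cut edges: (11,12)

By max-flow min-cut theorem, max flow = min cut = 6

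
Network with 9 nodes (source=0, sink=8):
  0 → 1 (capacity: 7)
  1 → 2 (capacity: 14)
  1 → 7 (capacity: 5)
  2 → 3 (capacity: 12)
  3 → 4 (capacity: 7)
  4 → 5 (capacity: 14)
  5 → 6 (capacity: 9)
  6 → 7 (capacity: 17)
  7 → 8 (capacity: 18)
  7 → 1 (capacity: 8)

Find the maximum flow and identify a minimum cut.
Max flow = 7, Min cut edges: (0,1)

Maximum flow: 7
Minimum cut: (0,1)
Partition: S = [0], T = [1, 2, 3, 4, 5, 6, 7, 8]

Max-flow min-cut theorem verified: both equal 7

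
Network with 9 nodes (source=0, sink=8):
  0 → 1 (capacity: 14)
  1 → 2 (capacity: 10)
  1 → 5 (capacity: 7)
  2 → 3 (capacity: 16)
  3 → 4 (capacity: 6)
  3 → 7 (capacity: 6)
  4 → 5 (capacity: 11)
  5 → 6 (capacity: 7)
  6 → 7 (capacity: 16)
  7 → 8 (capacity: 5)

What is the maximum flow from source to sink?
Maximum flow = 5

Max flow: 5

Flow assignment:
  0 → 1: 5/14
  1 → 2: 5/10
  2 → 3: 5/16
  3 → 7: 5/6
  7 → 8: 5/5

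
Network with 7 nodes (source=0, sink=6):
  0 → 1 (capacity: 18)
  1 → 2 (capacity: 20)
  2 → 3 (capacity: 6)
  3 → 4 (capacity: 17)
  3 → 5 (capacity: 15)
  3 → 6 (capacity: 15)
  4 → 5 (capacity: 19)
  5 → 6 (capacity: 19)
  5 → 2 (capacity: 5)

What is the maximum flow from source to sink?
Maximum flow = 6

Max flow: 6

Flow assignment:
  0 → 1: 6/18
  1 → 2: 6/20
  2 → 3: 6/6
  3 → 6: 6/15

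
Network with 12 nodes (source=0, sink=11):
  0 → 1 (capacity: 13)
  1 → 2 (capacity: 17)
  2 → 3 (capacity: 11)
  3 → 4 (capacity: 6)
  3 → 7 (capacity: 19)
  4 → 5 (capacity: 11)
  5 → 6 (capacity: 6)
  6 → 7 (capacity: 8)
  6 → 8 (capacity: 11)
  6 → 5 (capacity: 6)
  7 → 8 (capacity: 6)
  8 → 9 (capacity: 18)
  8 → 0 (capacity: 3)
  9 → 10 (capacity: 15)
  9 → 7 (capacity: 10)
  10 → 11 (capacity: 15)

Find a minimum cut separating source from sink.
Min cut value = 11, edges: (2,3)

Min cut value: 11
Partition: S = [0, 1, 2], T = [3, 4, 5, 6, 7, 8, 9, 10, 11]
Cut edges: (2,3)

By max-flow min-cut theorem, max flow = min cut = 11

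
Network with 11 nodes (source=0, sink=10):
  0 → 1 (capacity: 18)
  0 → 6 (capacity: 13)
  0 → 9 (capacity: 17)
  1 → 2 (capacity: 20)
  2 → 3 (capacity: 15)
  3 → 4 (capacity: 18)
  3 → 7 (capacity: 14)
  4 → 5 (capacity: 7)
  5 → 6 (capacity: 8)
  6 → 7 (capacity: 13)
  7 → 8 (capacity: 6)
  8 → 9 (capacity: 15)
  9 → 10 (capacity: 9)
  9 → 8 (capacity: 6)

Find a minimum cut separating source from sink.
Min cut value = 9, edges: (9,10)

Min cut value: 9
Partition: S = [0, 1, 2, 3, 4, 5, 6, 7, 8, 9], T = [10]
Cut edges: (9,10)

By max-flow min-cut theorem, max flow = min cut = 9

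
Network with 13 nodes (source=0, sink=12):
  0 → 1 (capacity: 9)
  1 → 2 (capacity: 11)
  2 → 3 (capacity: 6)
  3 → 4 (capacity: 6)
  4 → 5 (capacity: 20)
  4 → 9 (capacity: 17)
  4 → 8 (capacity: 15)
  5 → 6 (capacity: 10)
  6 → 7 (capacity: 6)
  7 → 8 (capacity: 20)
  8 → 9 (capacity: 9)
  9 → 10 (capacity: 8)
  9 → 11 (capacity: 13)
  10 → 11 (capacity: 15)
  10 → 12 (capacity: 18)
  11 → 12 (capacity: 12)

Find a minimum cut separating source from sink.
Min cut value = 6, edges: (3,4)

Min cut value: 6
Partition: S = [0, 1, 2, 3], T = [4, 5, 6, 7, 8, 9, 10, 11, 12]
Cut edges: (3,4)

By max-flow min-cut theorem, max flow = min cut = 6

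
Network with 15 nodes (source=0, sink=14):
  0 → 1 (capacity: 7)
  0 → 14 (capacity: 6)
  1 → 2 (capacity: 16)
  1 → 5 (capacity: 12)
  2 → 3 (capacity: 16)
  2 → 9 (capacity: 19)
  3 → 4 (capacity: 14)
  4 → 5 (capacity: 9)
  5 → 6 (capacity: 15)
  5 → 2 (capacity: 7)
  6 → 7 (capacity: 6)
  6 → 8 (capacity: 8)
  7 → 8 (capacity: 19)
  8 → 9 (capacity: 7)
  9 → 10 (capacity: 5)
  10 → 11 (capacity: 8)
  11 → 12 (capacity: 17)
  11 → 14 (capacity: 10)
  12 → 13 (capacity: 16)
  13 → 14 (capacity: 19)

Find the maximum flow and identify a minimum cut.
Max flow = 11, Min cut edges: (0,14), (9,10)

Maximum flow: 11
Minimum cut: (0,14), (9,10)
Partition: S = [0, 1, 2, 3, 4, 5, 6, 7, 8, 9], T = [10, 11, 12, 13, 14]

Max-flow min-cut theorem verified: both equal 11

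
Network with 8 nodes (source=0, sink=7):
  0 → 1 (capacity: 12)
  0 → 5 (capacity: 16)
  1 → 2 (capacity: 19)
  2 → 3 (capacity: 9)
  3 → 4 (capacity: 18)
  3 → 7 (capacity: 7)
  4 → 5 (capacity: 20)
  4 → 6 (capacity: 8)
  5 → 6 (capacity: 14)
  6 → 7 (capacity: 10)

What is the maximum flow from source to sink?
Maximum flow = 17

Max flow: 17

Flow assignment:
  0 → 1: 9/12
  0 → 5: 8/16
  1 → 2: 9/19
  2 → 3: 9/9
  3 → 4: 2/18
  3 → 7: 7/7
  4 → 5: 2/20
  5 → 6: 10/14
  6 → 7: 10/10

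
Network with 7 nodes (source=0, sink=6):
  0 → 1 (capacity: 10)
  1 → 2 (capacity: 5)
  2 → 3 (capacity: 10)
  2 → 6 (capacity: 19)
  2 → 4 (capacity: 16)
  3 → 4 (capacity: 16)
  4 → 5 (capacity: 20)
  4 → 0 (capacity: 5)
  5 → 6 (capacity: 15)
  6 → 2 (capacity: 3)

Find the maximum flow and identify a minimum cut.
Max flow = 5, Min cut edges: (1,2)

Maximum flow: 5
Minimum cut: (1,2)
Partition: S = [0, 1], T = [2, 3, 4, 5, 6]

Max-flow min-cut theorem verified: both equal 5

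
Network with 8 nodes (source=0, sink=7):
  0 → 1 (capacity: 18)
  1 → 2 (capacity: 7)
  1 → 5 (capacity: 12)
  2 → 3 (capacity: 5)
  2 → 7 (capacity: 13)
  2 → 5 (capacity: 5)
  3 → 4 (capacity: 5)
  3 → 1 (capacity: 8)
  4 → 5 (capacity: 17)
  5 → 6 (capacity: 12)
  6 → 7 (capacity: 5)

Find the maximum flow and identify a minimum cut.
Max flow = 12, Min cut edges: (1,2), (6,7)

Maximum flow: 12
Minimum cut: (1,2), (6,7)
Partition: S = [0, 1, 3, 4, 5, 6], T = [2, 7]

Max-flow min-cut theorem verified: both equal 12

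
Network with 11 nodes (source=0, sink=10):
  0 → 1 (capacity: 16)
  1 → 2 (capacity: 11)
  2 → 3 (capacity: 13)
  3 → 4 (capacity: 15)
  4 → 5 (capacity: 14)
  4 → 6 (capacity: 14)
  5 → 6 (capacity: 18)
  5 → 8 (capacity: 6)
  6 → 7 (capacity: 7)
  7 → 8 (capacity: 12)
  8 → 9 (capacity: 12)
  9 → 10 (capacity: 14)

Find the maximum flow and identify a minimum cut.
Max flow = 11, Min cut edges: (1,2)

Maximum flow: 11
Minimum cut: (1,2)
Partition: S = [0, 1], T = [2, 3, 4, 5, 6, 7, 8, 9, 10]

Max-flow min-cut theorem verified: both equal 11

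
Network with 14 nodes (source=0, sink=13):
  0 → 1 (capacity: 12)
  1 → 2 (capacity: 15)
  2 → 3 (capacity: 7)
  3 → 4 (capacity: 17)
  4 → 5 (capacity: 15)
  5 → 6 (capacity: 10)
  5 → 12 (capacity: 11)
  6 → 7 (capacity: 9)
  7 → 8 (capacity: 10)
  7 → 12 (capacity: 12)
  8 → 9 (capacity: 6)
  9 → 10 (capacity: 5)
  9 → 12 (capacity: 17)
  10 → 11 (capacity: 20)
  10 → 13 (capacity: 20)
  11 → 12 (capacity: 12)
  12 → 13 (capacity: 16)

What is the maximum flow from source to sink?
Maximum flow = 7

Max flow: 7

Flow assignment:
  0 → 1: 7/12
  1 → 2: 7/15
  2 → 3: 7/7
  3 → 4: 7/17
  4 → 5: 7/15
  5 → 12: 7/11
  12 → 13: 7/16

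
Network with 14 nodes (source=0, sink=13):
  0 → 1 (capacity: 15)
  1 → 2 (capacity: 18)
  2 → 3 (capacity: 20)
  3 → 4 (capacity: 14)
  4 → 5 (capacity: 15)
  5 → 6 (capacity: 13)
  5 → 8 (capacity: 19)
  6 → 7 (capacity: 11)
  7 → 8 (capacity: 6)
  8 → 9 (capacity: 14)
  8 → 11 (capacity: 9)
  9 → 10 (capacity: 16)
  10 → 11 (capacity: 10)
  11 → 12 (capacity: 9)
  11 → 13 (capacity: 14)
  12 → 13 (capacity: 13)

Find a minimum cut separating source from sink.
Min cut value = 14, edges: (3,4)

Min cut value: 14
Partition: S = [0, 1, 2, 3], T = [4, 5, 6, 7, 8, 9, 10, 11, 12, 13]
Cut edges: (3,4)

By max-flow min-cut theorem, max flow = min cut = 14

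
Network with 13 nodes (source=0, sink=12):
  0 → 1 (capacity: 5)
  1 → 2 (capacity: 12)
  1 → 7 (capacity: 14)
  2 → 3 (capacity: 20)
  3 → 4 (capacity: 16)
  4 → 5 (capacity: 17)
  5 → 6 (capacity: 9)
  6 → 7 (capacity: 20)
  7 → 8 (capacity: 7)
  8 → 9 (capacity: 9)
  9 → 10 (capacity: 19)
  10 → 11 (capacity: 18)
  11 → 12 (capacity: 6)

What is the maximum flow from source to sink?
Maximum flow = 5

Max flow: 5

Flow assignment:
  0 → 1: 5/5
  1 → 7: 5/14
  7 → 8: 5/7
  8 → 9: 5/9
  9 → 10: 5/19
  10 → 11: 5/18
  11 → 12: 5/6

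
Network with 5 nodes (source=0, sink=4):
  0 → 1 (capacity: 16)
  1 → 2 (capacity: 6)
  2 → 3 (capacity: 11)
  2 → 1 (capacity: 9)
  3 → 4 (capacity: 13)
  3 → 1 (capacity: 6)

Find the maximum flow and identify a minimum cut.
Max flow = 6, Min cut edges: (1,2)

Maximum flow: 6
Minimum cut: (1,2)
Partition: S = [0, 1], T = [2, 3, 4]

Max-flow min-cut theorem verified: both equal 6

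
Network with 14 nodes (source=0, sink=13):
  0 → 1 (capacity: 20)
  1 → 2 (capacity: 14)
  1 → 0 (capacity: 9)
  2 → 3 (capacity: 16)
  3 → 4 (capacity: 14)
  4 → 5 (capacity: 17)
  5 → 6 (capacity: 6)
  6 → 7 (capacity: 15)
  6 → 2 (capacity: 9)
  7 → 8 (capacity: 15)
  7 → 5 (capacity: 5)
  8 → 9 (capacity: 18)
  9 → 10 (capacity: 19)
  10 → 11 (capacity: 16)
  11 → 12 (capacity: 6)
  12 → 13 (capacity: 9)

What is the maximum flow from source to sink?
Maximum flow = 6

Max flow: 6

Flow assignment:
  0 → 1: 6/20
  1 → 2: 6/14
  2 → 3: 6/16
  3 → 4: 6/14
  4 → 5: 6/17
  5 → 6: 6/6
  6 → 7: 6/15
  7 → 8: 6/15
  8 → 9: 6/18
  9 → 10: 6/19
  10 → 11: 6/16
  11 → 12: 6/6
  12 → 13: 6/9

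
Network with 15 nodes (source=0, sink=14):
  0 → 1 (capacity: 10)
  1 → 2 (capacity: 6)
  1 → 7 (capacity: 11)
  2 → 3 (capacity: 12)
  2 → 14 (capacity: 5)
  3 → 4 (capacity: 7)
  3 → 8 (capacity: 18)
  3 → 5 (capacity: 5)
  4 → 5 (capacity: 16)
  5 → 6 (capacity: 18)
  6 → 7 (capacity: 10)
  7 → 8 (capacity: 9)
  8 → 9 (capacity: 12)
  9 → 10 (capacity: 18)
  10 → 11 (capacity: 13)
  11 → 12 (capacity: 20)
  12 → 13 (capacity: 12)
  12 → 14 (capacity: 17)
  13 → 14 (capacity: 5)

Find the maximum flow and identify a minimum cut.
Max flow = 10, Min cut edges: (0,1)

Maximum flow: 10
Minimum cut: (0,1)
Partition: S = [0], T = [1, 2, 3, 4, 5, 6, 7, 8, 9, 10, 11, 12, 13, 14]

Max-flow min-cut theorem verified: both equal 10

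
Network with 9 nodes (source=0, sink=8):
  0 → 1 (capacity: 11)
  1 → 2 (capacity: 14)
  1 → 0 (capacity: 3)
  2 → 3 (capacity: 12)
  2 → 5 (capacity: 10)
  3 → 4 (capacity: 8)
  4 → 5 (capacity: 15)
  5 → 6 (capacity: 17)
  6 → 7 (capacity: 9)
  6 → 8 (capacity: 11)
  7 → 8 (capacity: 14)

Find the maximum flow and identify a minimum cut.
Max flow = 11, Min cut edges: (0,1)

Maximum flow: 11
Minimum cut: (0,1)
Partition: S = [0], T = [1, 2, 3, 4, 5, 6, 7, 8]

Max-flow min-cut theorem verified: both equal 11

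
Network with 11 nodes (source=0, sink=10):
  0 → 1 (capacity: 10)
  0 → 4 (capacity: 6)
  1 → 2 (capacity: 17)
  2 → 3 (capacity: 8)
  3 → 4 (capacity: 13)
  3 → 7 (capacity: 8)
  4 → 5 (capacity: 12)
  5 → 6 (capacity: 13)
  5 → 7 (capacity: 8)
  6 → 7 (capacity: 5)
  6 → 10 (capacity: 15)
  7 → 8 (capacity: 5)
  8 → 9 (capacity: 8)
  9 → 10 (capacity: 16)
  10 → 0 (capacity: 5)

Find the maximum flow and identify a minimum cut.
Max flow = 14, Min cut edges: (0,4), (2,3)

Maximum flow: 14
Minimum cut: (0,4), (2,3)
Partition: S = [0, 1, 2], T = [3, 4, 5, 6, 7, 8, 9, 10]

Max-flow min-cut theorem verified: both equal 14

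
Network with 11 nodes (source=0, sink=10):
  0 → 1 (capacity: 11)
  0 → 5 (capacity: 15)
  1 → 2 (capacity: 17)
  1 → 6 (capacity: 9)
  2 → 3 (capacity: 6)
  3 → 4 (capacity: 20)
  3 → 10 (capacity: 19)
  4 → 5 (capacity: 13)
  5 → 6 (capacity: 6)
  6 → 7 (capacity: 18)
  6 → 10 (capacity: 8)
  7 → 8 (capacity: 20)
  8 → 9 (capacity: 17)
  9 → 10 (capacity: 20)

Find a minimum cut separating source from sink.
Min cut value = 17, edges: (0,1), (5,6)

Min cut value: 17
Partition: S = [0, 4, 5], T = [1, 2, 3, 6, 7, 8, 9, 10]
Cut edges: (0,1), (5,6)

By max-flow min-cut theorem, max flow = min cut = 17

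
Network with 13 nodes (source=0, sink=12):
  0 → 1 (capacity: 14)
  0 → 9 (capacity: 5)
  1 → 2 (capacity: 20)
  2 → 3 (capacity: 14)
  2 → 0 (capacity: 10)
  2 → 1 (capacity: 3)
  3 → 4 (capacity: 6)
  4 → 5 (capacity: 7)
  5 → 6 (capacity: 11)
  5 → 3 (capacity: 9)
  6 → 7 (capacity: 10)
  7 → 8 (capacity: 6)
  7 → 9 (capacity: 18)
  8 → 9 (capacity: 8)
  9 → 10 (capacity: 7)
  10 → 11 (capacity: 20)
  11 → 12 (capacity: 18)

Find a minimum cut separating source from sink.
Min cut value = 7, edges: (9,10)

Min cut value: 7
Partition: S = [0, 1, 2, 3, 4, 5, 6, 7, 8, 9], T = [10, 11, 12]
Cut edges: (9,10)

By max-flow min-cut theorem, max flow = min cut = 7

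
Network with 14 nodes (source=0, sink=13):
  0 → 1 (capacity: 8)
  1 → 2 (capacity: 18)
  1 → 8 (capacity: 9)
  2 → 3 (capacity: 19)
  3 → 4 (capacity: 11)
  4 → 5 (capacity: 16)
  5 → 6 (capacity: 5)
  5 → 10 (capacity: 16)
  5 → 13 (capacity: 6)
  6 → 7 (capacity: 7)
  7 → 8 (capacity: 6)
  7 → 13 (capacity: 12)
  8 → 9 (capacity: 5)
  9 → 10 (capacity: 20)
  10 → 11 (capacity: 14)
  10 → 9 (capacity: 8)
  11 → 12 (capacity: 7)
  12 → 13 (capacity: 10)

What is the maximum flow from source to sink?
Maximum flow = 8

Max flow: 8

Flow assignment:
  0 → 1: 8/8
  1 → 2: 6/18
  1 → 8: 2/9
  2 → 3: 6/19
  3 → 4: 6/11
  4 → 5: 6/16
  5 → 13: 6/6
  8 → 9: 2/5
  9 → 10: 2/20
  10 → 11: 2/14
  11 → 12: 2/7
  12 → 13: 2/10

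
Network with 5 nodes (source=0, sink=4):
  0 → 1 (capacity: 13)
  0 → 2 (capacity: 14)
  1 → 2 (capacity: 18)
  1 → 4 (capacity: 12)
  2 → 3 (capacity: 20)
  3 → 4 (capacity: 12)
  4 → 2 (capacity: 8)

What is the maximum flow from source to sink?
Maximum flow = 24

Max flow: 24

Flow assignment:
  0 → 1: 13/13
  0 → 2: 11/14
  1 → 2: 1/18
  1 → 4: 12/12
  2 → 3: 12/20
  3 → 4: 12/12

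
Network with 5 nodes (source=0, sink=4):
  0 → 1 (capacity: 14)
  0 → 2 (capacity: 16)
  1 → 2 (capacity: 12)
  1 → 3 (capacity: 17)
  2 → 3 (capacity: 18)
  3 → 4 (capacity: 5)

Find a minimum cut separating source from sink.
Min cut value = 5, edges: (3,4)

Min cut value: 5
Partition: S = [0, 1, 2, 3], T = [4]
Cut edges: (3,4)

By max-flow min-cut theorem, max flow = min cut = 5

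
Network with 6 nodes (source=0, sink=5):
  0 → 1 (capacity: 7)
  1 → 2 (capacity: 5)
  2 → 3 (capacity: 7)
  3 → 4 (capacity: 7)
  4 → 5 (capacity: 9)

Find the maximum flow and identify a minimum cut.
Max flow = 5, Min cut edges: (1,2)

Maximum flow: 5
Minimum cut: (1,2)
Partition: S = [0, 1], T = [2, 3, 4, 5]

Max-flow min-cut theorem verified: both equal 5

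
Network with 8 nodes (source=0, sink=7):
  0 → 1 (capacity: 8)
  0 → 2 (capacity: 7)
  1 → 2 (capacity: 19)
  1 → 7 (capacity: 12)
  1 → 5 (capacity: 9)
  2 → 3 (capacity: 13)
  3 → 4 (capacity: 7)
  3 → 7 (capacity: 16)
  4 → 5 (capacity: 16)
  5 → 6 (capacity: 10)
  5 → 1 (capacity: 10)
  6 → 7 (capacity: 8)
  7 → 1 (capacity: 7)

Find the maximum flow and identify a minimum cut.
Max flow = 15, Min cut edges: (0,1), (0,2)

Maximum flow: 15
Minimum cut: (0,1), (0,2)
Partition: S = [0], T = [1, 2, 3, 4, 5, 6, 7]

Max-flow min-cut theorem verified: both equal 15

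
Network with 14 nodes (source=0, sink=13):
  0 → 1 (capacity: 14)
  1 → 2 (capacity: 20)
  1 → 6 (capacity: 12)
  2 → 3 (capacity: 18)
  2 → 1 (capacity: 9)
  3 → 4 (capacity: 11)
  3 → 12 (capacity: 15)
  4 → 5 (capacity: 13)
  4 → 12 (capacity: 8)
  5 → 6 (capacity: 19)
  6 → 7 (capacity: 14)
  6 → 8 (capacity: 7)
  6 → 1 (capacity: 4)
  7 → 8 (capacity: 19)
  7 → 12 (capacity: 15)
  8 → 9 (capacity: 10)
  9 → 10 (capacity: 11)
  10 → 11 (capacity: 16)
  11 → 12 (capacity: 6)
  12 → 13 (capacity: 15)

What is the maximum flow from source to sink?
Maximum flow = 14

Max flow: 14

Flow assignment:
  0 → 1: 14/14
  1 → 2: 14/20
  2 → 3: 14/18
  3 → 12: 14/15
  12 → 13: 14/15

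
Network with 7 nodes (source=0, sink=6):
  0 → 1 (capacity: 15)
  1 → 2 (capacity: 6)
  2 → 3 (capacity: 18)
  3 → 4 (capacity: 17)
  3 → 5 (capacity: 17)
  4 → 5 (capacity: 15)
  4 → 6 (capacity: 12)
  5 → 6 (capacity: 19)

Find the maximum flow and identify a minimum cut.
Max flow = 6, Min cut edges: (1,2)

Maximum flow: 6
Minimum cut: (1,2)
Partition: S = [0, 1], T = [2, 3, 4, 5, 6]

Max-flow min-cut theorem verified: both equal 6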